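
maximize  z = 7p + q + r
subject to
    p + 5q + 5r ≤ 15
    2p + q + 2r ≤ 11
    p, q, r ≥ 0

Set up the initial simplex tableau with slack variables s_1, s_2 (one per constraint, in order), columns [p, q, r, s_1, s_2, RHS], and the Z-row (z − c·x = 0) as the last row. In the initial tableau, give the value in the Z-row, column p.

The Z-row carries the negated objective coefficients: the p entry is -7.

-7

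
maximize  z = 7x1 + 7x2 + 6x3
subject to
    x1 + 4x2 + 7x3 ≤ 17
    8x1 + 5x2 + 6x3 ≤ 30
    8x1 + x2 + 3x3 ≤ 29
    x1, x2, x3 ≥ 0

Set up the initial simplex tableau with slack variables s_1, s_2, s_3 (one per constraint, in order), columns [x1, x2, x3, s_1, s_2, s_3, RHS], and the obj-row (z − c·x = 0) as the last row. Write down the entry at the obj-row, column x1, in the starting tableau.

-7

The obj-row carries the negated objective coefficients: the x1 entry is -7.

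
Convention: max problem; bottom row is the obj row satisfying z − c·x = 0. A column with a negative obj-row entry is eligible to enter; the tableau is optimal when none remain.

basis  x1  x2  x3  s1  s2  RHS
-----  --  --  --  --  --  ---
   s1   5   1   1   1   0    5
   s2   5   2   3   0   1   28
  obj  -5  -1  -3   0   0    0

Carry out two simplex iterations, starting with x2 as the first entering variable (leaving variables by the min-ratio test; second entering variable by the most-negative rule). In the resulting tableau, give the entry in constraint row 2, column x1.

Ratio test on column x2 — row 1: 5/1 = 5; row 2: 28/2 = 14. Minimum is 5 at row 1 (s1 leaves); pivot element 1.
Divide row 1 by 1; eliminate column x2 from the other rows.
Second iteration: most negative obj-row entry is -2 in column x3, so x3 enters.
Ratio test on column x3 — row 1: 5/1 = 5; row 2: 18/1 = 18. Minimum is 5 at row 1 (x2 leaves); pivot element 1.
Divide row 1 by 1; eliminate column x3 from the other rows.
After both pivots, the entry at constraint row 2, column x1 is -10.

-10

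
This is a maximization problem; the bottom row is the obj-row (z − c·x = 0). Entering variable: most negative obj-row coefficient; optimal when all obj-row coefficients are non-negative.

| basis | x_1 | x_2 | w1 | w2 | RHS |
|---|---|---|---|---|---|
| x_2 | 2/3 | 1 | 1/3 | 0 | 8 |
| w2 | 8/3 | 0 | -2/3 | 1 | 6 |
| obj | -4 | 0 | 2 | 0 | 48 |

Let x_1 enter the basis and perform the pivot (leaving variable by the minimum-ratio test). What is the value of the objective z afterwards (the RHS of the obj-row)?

57

Ratio test on column x_1 — row 1: 8/(2/3) = 12; row 2: 6/(8/3) = 9/4. Minimum is 9/4 at row 2 (w2 leaves); pivot element 8/3.
Pivot on row 2; the obj-row RHS becomes 48 − (-4)·(9/4) = 57.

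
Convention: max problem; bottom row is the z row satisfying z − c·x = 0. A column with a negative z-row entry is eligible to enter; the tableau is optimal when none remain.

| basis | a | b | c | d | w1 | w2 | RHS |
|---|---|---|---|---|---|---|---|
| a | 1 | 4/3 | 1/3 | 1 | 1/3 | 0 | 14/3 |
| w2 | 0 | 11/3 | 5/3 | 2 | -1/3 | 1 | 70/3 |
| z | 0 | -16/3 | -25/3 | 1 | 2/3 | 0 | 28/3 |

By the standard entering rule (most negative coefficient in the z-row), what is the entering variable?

c

Negative z-row entries: b: -16/3, c: -25/3.
The most negative is -25/3 in column c, so c enters.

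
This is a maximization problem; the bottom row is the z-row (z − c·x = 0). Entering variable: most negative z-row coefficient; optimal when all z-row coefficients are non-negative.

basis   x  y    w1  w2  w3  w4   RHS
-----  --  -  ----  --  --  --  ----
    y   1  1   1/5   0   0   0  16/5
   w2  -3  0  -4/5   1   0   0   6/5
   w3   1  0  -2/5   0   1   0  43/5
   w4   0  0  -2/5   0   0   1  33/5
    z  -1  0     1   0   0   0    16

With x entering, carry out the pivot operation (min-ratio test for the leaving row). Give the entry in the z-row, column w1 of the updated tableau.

Ratio test on column x — row 1: (16/5)/1 = 16/5; row 2: entry -3 ≤ 0; row 3: (43/5)/1 = 43/5; row 4: entry 0 ≤ 0. Minimum is 16/5 at row 1 (y leaves); pivot element 1.
Divide row 1 by 1; eliminate column x from the other rows.
z-row update in column w1: 1 − (-1)·(1/5) = 6/5.

6/5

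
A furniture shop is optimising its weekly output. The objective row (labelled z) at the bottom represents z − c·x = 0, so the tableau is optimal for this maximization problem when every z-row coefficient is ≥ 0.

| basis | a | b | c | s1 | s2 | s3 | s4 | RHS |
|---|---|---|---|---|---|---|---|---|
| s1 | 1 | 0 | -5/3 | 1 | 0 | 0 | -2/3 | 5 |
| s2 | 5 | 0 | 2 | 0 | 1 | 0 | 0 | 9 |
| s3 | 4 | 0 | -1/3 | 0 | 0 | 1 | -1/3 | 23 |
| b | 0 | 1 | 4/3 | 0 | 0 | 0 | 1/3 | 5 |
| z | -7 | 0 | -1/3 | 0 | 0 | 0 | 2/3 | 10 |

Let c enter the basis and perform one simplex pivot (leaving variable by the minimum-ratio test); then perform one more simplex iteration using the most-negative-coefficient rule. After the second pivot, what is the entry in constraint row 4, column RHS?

Ratio test on column c — row 1: entry -5/3 ≤ 0; row 2: 9/2 = 9/2; row 3: entry -1/3 ≤ 0; row 4: 5/(4/3) = 15/4. Minimum is 15/4 at row 4 (b leaves); pivot element 4/3.
Divide row 4 by 4/3; eliminate column c from the other rows.
Second iteration: most negative z-row entry is -7 in column a, so a enters.
Ratio test on column a — row 1: (45/4)/1 = 45/4; row 2: (3/2)/5 = 3/10; row 3: (97/4)/4 = 97/16; row 4: entry 0 ≤ 0. Minimum is 3/10 at row 2 (s2 leaves); pivot element 5.
Divide row 2 by 5; eliminate column a from the other rows.
After both pivots, the entry at constraint row 4, column RHS is 15/4.

15/4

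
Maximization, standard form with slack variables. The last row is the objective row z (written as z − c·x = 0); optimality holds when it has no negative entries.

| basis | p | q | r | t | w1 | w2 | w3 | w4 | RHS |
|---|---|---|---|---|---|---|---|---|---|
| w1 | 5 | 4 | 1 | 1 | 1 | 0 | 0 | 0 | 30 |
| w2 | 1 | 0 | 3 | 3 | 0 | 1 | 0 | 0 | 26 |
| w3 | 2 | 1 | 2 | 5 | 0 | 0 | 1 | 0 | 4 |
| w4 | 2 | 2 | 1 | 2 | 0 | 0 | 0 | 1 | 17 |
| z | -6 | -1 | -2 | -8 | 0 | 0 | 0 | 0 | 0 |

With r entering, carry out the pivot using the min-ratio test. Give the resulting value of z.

Ratio test on column r — row 1: 30/1 = 30; row 2: 26/3 = 26/3; row 3: 4/2 = 2; row 4: 17/1 = 17. Minimum is 2 at row 3 (w3 leaves); pivot element 2.
Pivot on row 3; the z-row RHS becomes 0 − (-2)·2 = 4.

4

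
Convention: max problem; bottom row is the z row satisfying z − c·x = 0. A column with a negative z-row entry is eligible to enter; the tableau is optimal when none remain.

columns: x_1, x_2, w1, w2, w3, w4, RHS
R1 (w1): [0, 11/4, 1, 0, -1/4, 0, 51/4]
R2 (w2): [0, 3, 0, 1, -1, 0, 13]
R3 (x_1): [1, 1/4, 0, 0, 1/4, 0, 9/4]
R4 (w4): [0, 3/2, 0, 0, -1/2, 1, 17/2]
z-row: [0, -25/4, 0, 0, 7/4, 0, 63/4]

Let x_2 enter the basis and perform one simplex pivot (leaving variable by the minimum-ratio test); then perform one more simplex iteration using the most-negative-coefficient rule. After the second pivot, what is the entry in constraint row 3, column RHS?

3/4

Ratio test on column x_2 — row 1: (51/4)/(11/4) = 51/11; row 2: 13/3 = 13/3; row 3: (9/4)/(1/4) = 9; row 4: (17/2)/(3/2) = 17/3. Minimum is 13/3 at row 2 (w2 leaves); pivot element 3.
Divide row 2 by 3; eliminate column x_2 from the other rows.
Second iteration: most negative z-row entry is -1/3 in column w3, so w3 enters.
Ratio test on column w3 — row 1: (5/6)/(2/3) = 5/4; row 2: entry -1/3 ≤ 0; row 3: (7/6)/(1/3) = 7/2; row 4: entry 0 ≤ 0. Minimum is 5/4 at row 1 (w1 leaves); pivot element 2/3.
Divide row 1 by 2/3; eliminate column w3 from the other rows.
After both pivots, the entry at constraint row 3, column RHS is 3/4.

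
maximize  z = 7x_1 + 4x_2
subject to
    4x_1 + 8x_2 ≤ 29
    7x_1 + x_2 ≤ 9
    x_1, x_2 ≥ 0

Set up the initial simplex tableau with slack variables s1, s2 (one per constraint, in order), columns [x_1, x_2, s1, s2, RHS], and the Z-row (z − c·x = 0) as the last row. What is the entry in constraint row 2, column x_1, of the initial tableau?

7

Constraint 2 has coefficient 7 on x_1.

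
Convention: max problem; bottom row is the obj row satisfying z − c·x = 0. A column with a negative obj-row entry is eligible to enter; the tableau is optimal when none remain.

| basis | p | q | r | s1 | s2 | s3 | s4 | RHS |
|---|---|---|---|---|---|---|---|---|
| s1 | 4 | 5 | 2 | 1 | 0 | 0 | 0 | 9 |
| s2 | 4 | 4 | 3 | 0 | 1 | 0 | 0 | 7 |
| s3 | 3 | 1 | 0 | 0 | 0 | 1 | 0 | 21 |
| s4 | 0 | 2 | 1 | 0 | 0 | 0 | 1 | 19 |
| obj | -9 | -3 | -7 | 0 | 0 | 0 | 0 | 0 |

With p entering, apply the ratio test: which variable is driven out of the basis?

s2

Column p entries and ratios — s1: 9/4 = 9/4; s2: 7/4 = 7/4; s3: 21/3 = 7; s4: 0 ≤ 0, skip.
Smallest ratio is 7/4 in the row of s2, so s2 leaves.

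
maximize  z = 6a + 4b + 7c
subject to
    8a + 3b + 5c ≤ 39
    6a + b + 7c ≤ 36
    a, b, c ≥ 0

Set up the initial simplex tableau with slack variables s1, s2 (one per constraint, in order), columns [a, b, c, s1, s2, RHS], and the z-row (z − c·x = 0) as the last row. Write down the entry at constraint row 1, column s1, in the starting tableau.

1

Slack s1 belongs to constraint 1; its column is the unit vector e_1, so the entry in row 1 is 1.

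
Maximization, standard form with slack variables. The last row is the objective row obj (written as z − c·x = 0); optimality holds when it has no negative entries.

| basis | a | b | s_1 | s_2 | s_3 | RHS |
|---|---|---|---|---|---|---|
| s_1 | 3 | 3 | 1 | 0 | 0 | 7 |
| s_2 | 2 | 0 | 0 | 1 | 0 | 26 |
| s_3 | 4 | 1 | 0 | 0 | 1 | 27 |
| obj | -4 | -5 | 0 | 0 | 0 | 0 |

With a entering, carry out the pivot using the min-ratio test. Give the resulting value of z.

Ratio test on column a — row 1: 7/3 = 7/3; row 2: 26/2 = 13; row 3: 27/4 = 27/4. Minimum is 7/3 at row 1 (s_1 leaves); pivot element 3.
Pivot on row 1; the obj-row RHS becomes 0 − (-4)·(7/3) = 28/3.

28/3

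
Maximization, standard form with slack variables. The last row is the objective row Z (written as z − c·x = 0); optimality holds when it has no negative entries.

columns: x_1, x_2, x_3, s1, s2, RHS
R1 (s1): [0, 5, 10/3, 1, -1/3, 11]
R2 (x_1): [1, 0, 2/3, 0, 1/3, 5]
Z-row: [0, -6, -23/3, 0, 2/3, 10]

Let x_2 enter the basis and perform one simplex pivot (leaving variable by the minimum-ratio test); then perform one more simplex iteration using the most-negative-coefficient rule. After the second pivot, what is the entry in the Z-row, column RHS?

Ratio test on column x_2 — row 1: 11/5 = 11/5; row 2: entry 0 ≤ 0. Minimum is 11/5 at row 1 (s1 leaves); pivot element 5.
Divide row 1 by 5; eliminate column x_2 from the other rows.
Second iteration: most negative Z-row entry is -11/3 in column x_3, so x_3 enters.
Ratio test on column x_3 — row 1: (11/5)/(2/3) = 33/10; row 2: 5/(2/3) = 15/2. Minimum is 33/10 at row 1 (x_2 leaves); pivot element 2/3.
Divide row 1 by 2/3; eliminate column x_3 from the other rows.
After both pivots, the entry at the Z-row, column RHS is 353/10.

353/10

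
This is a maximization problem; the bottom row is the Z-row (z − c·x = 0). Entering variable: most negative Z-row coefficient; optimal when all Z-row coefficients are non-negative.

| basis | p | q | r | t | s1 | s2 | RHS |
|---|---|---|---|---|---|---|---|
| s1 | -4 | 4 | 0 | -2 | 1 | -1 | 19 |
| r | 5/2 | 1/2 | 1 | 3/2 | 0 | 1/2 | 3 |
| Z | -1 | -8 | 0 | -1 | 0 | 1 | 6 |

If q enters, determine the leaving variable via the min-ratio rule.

Column q entries and ratios — s1: 19/4 = 19/4; r: 3/(1/2) = 6.
Smallest ratio is 19/4 in the row of s1, so s1 leaves.

s1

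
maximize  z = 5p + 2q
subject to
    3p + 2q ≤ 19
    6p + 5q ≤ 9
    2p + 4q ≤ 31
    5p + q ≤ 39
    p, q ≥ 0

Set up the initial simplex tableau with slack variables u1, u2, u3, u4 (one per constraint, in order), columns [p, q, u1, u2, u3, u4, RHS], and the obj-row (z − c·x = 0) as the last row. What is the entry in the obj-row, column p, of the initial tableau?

The obj-row carries the negated objective coefficients: the p entry is -5.

-5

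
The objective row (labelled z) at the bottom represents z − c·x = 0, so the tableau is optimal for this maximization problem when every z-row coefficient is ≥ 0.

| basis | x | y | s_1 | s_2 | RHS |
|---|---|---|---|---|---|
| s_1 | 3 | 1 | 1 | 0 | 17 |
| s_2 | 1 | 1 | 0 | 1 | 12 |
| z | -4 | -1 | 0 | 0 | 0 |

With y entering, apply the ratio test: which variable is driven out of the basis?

Column y entries and ratios — s_1: 17/1 = 17; s_2: 12/1 = 12.
Smallest ratio is 12 in the row of s_2, so s_2 leaves.

s_2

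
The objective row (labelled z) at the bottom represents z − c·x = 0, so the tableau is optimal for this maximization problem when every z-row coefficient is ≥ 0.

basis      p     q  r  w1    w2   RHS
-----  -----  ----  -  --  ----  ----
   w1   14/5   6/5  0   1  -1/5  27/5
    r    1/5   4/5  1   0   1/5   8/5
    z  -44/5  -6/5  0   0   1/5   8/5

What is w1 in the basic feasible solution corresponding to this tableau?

27/5

w1 is basic (row 1); its value is the RHS of that row, 27/5.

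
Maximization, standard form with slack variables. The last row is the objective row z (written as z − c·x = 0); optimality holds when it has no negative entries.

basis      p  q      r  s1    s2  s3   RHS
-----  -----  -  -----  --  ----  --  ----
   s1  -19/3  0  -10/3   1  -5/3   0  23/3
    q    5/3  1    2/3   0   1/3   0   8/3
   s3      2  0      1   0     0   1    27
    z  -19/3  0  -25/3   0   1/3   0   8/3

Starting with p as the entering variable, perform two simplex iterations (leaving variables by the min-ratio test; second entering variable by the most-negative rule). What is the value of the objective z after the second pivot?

36

Ratio test on column p — row 1: entry -19/3 ≤ 0; row 2: (8/3)/(5/3) = 8/5; row 3: 27/2 = 27/2. Minimum is 8/5 at row 2 (q leaves); pivot element 5/3.
Pivot on row 2; the z-row RHS becomes 8/3 − (-19/3)·(8/5) = 64/5.
Next entering variable (most negative z-row entry -29/5): r.
Ratio test on column r — row 1: entry -4/5 ≤ 0; row 2: (8/5)/(2/5) = 4; row 3: (119/5)/(1/5) = 119. Minimum is 4 at row 2 (p leaves); pivot element 2/5.
After the second pivot the z-row RHS is 64/5 − (-29/5)·4 = 36.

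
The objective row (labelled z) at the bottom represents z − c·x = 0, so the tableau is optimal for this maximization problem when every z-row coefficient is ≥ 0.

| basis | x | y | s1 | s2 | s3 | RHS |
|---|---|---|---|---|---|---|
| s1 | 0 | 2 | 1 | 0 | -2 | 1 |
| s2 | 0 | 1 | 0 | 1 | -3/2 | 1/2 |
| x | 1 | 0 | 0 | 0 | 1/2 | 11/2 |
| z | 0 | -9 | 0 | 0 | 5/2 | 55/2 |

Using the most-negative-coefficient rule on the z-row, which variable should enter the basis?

Negative z-row entries: y: -9.
The most negative is -9 in column y, so y enters.

y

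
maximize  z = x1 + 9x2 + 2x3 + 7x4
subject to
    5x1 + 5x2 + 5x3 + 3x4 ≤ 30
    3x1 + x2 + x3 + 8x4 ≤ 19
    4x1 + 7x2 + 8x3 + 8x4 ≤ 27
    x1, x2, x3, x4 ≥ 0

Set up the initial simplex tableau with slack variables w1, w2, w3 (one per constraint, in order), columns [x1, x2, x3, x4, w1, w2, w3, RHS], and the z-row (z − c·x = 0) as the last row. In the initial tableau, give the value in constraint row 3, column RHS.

The RHS of constraint 3 is b_3 = 27.

27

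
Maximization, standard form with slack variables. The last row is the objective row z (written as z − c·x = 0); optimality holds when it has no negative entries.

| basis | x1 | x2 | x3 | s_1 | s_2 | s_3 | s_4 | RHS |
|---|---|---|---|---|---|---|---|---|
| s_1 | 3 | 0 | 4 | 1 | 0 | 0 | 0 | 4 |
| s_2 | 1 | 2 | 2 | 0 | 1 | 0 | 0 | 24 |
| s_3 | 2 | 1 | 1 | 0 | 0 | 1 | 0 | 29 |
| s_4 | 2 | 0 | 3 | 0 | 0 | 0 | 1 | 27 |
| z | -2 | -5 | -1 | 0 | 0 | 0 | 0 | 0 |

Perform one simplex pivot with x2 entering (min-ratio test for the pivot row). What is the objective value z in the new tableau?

Ratio test on column x2 — row 1: entry 0 ≤ 0; row 2: 24/2 = 12; row 3: 29/1 = 29; row 4: entry 0 ≤ 0. Minimum is 12 at row 2 (s_2 leaves); pivot element 2.
Pivot on row 2; the z-row RHS becomes 0 − (-5)·12 = 60.

60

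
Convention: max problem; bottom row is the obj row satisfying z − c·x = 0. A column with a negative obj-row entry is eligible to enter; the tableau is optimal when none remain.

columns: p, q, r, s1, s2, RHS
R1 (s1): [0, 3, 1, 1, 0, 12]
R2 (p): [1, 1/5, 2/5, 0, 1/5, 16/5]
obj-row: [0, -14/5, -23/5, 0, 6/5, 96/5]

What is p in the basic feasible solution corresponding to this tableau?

p is basic (row 2); its value is the RHS of that row, 16/5.

16/5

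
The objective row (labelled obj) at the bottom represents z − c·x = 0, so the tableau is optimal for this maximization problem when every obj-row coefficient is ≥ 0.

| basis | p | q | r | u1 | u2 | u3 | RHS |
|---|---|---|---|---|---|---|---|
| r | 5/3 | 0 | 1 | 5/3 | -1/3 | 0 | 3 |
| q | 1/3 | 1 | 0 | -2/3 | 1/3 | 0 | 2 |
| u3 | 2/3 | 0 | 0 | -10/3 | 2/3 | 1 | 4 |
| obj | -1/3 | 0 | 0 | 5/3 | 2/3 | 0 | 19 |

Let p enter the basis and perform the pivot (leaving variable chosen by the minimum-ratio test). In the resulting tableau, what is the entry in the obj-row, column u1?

2

Ratio test on column p — row 1: 3/(5/3) = 9/5; row 2: 2/(1/3) = 6; row 3: 4/(2/3) = 6. Minimum is 9/5 at row 1 (r leaves); pivot element 5/3.
Divide row 1 by 5/3; eliminate column p from the other rows.
obj-row update in column u1: 5/3 − (-1/3)·1 = 2.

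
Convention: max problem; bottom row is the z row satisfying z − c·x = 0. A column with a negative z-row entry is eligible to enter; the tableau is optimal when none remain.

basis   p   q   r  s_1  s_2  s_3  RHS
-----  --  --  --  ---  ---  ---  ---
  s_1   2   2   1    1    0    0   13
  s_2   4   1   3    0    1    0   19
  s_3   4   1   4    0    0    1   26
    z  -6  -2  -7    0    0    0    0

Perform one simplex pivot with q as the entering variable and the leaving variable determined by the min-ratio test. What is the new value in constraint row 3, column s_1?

Ratio test on column q — row 1: 13/2 = 13/2; row 2: 19/1 = 19; row 3: 26/1 = 26. Minimum is 13/2 at row 1 (s_1 leaves); pivot element 2.
Divide row 1 by 2; eliminate column q from the other rows.
Row 3 update in column s_1: 0 − 1·(1/2) = -1/2.

-1/2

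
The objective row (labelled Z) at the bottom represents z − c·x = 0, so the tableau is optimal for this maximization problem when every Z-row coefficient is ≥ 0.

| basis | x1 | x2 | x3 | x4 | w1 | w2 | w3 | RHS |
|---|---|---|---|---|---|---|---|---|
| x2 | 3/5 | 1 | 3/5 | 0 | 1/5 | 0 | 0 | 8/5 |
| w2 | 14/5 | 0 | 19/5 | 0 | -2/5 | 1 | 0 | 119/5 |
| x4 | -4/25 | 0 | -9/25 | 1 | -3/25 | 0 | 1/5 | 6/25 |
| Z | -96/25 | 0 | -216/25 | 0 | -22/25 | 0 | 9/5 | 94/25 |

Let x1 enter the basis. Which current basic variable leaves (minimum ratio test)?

Column x1 entries and ratios — x2: (8/5)/(3/5) = 8/3; w2: (119/5)/(14/5) = 17/2; x4: -4/25 ≤ 0, skip.
Smallest ratio is 8/3 in the row of x2, so x2 leaves.

x2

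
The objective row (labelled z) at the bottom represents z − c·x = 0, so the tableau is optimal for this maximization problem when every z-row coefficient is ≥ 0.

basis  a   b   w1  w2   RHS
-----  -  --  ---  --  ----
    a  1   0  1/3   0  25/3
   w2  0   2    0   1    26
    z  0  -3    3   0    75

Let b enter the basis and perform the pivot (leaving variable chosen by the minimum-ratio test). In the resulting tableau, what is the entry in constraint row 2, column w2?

Ratio test on column b — row 1: entry 0 ≤ 0; row 2: 26/2 = 13. Minimum is 13 at row 2 (w2 leaves); pivot element 2.
Divide row 2 by 2; eliminate column b from the other rows.
In the new row 2, the w2 entry is the old entry divided by the pivot: 1/2 = 1/2.

1/2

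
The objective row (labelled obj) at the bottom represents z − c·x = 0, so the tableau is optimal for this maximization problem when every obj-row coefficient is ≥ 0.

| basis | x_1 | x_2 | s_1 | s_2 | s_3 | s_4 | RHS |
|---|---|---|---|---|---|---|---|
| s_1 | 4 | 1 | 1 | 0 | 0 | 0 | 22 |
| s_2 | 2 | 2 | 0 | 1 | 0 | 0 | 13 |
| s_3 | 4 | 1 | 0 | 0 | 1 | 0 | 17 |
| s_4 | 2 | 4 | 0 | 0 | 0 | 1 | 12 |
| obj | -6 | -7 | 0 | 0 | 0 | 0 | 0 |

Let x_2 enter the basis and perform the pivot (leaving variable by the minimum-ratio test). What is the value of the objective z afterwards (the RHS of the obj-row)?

21

Ratio test on column x_2 — row 1: 22/1 = 22; row 2: 13/2 = 13/2; row 3: 17/1 = 17; row 4: 12/4 = 3. Minimum is 3 at row 4 (s_4 leaves); pivot element 4.
Pivot on row 4; the obj-row RHS becomes 0 − (-7)·3 = 21.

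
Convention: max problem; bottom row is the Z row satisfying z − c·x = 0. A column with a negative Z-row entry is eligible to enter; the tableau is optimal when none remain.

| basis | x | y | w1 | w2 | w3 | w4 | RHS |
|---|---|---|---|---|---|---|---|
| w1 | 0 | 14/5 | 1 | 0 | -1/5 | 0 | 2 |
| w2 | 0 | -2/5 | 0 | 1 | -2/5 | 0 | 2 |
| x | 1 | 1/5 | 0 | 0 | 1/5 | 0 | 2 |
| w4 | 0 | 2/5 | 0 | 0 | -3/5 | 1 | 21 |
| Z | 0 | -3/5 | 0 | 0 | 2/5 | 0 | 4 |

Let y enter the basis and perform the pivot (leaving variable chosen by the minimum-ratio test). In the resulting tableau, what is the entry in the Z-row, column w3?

Ratio test on column y — row 1: 2/(14/5) = 5/7; row 2: entry -2/5 ≤ 0; row 3: 2/(1/5) = 10; row 4: 21/(2/5) = 105/2. Minimum is 5/7 at row 1 (w1 leaves); pivot element 14/5.
Divide row 1 by 14/5; eliminate column y from the other rows.
Z-row update in column w3: 2/5 − (-3/5)·(-1/14) = 5/14.

5/14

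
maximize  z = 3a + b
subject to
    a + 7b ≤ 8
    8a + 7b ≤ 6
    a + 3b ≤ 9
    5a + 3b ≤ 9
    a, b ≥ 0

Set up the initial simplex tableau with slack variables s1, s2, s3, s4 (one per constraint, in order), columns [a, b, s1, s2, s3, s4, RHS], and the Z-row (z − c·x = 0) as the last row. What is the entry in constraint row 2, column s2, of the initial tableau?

1

Slack s2 belongs to constraint 2; its column is the unit vector e_2, so the entry in row 2 is 1.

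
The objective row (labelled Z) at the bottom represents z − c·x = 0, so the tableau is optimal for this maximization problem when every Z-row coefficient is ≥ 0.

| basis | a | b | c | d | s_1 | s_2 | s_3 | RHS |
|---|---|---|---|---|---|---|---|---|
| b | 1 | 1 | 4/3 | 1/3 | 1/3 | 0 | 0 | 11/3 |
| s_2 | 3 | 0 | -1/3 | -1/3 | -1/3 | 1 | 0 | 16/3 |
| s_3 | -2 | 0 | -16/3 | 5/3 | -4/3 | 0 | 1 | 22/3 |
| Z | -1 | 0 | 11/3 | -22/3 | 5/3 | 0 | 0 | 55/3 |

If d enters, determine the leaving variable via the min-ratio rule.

Column d entries and ratios — b: (11/3)/(1/3) = 11; s_2: -1/3 ≤ 0, skip; s_3: (22/3)/(5/3) = 22/5.
Smallest ratio is 22/5 in the row of s_3, so s_3 leaves.

s_3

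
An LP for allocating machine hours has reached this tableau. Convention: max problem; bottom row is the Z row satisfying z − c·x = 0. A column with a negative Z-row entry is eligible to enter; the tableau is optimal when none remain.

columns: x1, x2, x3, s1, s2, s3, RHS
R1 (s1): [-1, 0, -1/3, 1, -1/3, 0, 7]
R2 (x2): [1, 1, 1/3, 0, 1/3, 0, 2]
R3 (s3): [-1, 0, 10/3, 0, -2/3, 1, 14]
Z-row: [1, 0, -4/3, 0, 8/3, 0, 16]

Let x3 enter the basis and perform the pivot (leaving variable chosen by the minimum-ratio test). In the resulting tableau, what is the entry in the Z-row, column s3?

2/5

Ratio test on column x3 — row 1: entry -1/3 ≤ 0; row 2: 2/(1/3) = 6; row 3: 14/(10/3) = 21/5. Minimum is 21/5 at row 3 (s3 leaves); pivot element 10/3.
Divide row 3 by 10/3; eliminate column x3 from the other rows.
Z-row update in column s3: 0 − (-4/3)·(3/10) = 2/5.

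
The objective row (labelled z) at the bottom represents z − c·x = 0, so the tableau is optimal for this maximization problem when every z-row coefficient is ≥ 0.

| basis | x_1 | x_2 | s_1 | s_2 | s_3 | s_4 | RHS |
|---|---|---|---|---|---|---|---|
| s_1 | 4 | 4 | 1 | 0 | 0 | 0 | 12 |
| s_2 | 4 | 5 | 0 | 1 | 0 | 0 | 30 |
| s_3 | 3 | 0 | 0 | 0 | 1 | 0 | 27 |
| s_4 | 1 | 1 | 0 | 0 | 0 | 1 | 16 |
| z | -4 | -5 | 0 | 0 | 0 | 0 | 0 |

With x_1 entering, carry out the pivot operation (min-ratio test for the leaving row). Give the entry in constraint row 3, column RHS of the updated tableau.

18

Ratio test on column x_1 — row 1: 12/4 = 3; row 2: 30/4 = 15/2; row 3: 27/3 = 9; row 4: 16/1 = 16. Minimum is 3 at row 1 (s_1 leaves); pivot element 4.
Divide row 1 by 4; eliminate column x_1 from the other rows.
Row 3 update in column RHS: 27 − 3·3 = 18.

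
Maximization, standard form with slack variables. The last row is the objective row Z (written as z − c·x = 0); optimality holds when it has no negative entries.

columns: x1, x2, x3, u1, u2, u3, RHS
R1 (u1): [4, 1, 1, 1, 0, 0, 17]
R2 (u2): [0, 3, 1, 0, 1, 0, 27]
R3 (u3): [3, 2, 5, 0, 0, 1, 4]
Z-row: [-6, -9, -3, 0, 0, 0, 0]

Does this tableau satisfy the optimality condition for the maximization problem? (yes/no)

The Z-row has a negative entry -9 in column x2, so it is not optimal.

no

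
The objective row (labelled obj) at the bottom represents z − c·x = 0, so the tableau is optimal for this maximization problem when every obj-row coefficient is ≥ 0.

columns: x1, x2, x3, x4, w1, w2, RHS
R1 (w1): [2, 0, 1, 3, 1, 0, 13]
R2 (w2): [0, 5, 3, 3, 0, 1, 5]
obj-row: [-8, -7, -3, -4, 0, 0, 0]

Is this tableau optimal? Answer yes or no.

The obj-row has a negative entry -8 in column x1, so it is not optimal.

no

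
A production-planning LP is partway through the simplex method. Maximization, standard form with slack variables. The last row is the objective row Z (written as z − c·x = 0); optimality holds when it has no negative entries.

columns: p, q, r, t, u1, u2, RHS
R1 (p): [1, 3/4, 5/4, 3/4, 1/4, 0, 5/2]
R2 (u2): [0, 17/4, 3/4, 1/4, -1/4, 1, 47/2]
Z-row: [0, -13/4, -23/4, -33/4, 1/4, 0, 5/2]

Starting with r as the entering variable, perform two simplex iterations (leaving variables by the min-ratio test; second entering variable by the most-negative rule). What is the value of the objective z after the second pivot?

30

Ratio test on column r — row 1: (5/2)/(5/4) = 2; row 2: (47/2)/(3/4) = 94/3. Minimum is 2 at row 1 (p leaves); pivot element 5/4.
Pivot on row 1; the Z-row RHS becomes 5/2 − (-23/4)·2 = 14.
Next entering variable (most negative Z-row entry -24/5): t.
Ratio test on column t — row 1: 2/(3/5) = 10/3; row 2: entry -1/5 ≤ 0. Minimum is 10/3 at row 1 (r leaves); pivot element 3/5.
After the second pivot the Z-row RHS is 14 − (-24/5)·(10/3) = 30.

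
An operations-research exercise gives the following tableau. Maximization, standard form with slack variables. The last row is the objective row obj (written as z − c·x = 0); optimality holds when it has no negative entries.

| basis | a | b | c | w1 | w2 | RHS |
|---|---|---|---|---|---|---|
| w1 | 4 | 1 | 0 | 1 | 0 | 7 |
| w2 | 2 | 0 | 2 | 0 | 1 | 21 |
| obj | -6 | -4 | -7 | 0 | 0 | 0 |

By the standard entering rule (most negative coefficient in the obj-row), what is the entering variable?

Negative obj-row entries: a: -6, b: -4, c: -7.
The most negative is -7 in column c, so c enters.

c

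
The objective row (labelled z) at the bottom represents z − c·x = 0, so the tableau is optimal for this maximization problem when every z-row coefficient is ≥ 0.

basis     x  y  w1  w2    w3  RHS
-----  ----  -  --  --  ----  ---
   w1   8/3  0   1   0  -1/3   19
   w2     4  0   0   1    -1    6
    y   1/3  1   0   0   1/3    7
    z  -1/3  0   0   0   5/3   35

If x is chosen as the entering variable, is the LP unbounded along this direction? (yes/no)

Column x has positive entries in row(s) 1, 2, 3, so the ratio test bounds it — not unbounded.

no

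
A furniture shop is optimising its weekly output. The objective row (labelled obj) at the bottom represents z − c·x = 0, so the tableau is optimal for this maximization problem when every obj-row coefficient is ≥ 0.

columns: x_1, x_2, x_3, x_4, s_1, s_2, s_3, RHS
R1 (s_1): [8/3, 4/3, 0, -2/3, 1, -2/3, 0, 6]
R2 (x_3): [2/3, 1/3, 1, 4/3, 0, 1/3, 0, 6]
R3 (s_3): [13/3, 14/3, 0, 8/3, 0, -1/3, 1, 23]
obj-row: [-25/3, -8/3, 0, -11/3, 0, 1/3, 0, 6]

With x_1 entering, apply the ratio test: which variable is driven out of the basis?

Column x_1 entries and ratios — s_1: 6/(8/3) = 9/4; x_3: 6/(2/3) = 9; s_3: 23/(13/3) = 69/13.
Smallest ratio is 9/4 in the row of s_1, so s_1 leaves.

s_1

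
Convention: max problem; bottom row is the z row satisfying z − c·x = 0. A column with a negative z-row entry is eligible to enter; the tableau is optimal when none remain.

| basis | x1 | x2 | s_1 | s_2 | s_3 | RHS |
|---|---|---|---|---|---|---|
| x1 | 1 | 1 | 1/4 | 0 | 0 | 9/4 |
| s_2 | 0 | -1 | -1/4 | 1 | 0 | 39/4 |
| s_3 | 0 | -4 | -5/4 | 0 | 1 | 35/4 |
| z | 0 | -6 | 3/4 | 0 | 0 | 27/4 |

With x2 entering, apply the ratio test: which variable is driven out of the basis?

x1

Column x2 entries and ratios — x1: (9/4)/1 = 9/4; s_2: -1 ≤ 0, skip; s_3: -4 ≤ 0, skip.
Smallest ratio is 9/4 in the row of x1, so x1 leaves.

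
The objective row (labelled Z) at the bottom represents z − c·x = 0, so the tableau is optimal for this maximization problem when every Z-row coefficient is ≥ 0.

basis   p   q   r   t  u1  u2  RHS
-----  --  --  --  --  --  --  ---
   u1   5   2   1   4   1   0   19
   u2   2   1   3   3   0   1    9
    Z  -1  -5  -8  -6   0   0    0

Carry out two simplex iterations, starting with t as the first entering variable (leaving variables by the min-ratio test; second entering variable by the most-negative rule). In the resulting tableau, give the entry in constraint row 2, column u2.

Ratio test on column t — row 1: 19/4 = 19/4; row 2: 9/3 = 3. Minimum is 3 at row 2 (u2 leaves); pivot element 3.
Divide row 2 by 3; eliminate column t from the other rows.
Second iteration: most negative Z-row entry is -3 in column q, so q enters.
Ratio test on column q — row 1: 7/(2/3) = 21/2; row 2: 3/(1/3) = 9. Minimum is 9 at row 2 (t leaves); pivot element 1/3.
Divide row 2 by 1/3; eliminate column q from the other rows.
After both pivots, the entry at constraint row 2, column u2 is 1.

1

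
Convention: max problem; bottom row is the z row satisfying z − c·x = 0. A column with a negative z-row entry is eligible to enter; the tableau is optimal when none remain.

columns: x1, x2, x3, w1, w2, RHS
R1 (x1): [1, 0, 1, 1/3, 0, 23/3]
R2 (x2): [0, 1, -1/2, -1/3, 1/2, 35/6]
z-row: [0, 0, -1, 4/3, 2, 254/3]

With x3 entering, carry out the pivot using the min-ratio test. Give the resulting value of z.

277/3

Ratio test on column x3 — row 1: (23/3)/1 = 23/3; row 2: entry -1/2 ≤ 0. Minimum is 23/3 at row 1 (x1 leaves); pivot element 1.
Pivot on row 1; the z-row RHS becomes 254/3 − (-1)·(23/3) = 277/3.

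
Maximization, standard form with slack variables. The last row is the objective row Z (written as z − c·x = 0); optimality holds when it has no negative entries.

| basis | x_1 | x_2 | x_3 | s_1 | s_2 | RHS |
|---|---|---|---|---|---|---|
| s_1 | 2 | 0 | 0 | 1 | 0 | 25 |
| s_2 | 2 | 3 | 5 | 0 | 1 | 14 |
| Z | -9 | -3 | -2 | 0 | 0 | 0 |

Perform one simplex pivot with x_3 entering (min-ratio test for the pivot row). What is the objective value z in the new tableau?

Ratio test on column x_3 — row 1: entry 0 ≤ 0; row 2: 14/5 = 14/5. Minimum is 14/5 at row 2 (s_2 leaves); pivot element 5.
Pivot on row 2; the Z-row RHS becomes 0 − (-2)·(14/5) = 28/5.

28/5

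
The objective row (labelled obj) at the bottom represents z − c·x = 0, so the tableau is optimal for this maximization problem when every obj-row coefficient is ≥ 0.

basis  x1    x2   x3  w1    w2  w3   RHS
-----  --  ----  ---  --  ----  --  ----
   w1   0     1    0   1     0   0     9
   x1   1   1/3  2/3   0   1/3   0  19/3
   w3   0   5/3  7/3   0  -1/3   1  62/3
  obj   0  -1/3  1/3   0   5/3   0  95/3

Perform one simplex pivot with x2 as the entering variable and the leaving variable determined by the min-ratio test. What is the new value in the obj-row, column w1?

Ratio test on column x2 — row 1: 9/1 = 9; row 2: (19/3)/(1/3) = 19; row 3: (62/3)/(5/3) = 62/5. Minimum is 9 at row 1 (w1 leaves); pivot element 1.
Divide row 1 by 1; eliminate column x2 from the other rows.
obj-row update in column w1: 0 − (-1/3)·1 = 1/3.

1/3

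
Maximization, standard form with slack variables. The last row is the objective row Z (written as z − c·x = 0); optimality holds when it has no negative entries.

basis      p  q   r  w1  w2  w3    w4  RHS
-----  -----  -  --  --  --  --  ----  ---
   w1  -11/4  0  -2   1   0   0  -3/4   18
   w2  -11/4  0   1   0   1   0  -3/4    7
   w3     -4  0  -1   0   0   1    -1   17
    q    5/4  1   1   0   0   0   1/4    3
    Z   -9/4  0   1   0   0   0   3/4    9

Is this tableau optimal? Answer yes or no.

The Z-row has a negative entry -9/4 in column p, so it is not optimal.

no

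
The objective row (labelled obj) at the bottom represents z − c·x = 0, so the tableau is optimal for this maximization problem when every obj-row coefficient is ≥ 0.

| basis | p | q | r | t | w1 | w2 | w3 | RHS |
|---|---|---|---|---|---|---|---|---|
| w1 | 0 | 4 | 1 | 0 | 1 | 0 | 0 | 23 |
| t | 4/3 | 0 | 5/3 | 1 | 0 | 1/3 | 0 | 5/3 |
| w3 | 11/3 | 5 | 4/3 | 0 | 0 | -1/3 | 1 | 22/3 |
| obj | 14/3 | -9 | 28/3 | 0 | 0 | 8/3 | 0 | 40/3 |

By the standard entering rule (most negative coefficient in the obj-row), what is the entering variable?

q

Negative obj-row entries: q: -9.
The most negative is -9 in column q, so q enters.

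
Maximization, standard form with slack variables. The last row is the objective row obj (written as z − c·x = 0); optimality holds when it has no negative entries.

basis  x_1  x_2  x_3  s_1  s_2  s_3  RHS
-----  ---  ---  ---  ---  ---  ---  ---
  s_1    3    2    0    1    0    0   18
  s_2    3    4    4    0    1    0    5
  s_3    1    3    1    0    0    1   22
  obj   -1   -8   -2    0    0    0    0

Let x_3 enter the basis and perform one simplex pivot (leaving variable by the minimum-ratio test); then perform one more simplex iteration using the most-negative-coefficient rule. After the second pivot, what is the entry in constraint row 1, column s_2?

Ratio test on column x_3 — row 1: entry 0 ≤ 0; row 2: 5/4 = 5/4; row 3: 22/1 = 22. Minimum is 5/4 at row 2 (s_2 leaves); pivot element 4.
Divide row 2 by 4; eliminate column x_3 from the other rows.
Second iteration: most negative obj-row entry is -6 in column x_2, so x_2 enters.
Ratio test on column x_2 — row 1: 18/2 = 9; row 2: (5/4)/1 = 5/4; row 3: (83/4)/2 = 83/8. Minimum is 5/4 at row 2 (x_3 leaves); pivot element 1.
Divide row 2 by 1; eliminate column x_2 from the other rows.
After both pivots, the entry at constraint row 1, column s_2 is -1/2.

-1/2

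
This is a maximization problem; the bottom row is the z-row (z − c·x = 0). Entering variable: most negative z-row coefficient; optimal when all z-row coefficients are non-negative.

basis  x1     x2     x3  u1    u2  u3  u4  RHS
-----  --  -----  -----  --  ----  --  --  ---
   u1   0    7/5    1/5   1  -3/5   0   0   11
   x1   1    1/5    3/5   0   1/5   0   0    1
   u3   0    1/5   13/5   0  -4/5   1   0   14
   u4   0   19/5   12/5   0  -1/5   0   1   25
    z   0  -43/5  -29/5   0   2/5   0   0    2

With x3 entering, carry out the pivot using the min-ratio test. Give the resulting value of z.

Ratio test on column x3 — row 1: 11/(1/5) = 55; row 2: 1/(3/5) = 5/3; row 3: 14/(13/5) = 70/13; row 4: 25/(12/5) = 125/12. Minimum is 5/3 at row 2 (x1 leaves); pivot element 3/5.
Pivot on row 2; the z-row RHS becomes 2 − (-29/5)·(5/3) = 35/3.

35/3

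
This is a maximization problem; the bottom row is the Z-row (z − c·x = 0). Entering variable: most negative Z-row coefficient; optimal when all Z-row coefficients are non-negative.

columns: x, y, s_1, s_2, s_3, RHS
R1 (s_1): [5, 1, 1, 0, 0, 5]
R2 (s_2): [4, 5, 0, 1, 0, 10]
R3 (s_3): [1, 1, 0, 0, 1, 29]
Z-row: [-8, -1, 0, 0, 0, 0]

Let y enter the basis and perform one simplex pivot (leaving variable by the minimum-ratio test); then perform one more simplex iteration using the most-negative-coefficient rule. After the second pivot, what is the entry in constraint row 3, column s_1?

Ratio test on column y — row 1: 5/1 = 5; row 2: 10/5 = 2; row 3: 29/1 = 29. Minimum is 2 at row 2 (s_2 leaves); pivot element 5.
Divide row 2 by 5; eliminate column y from the other rows.
Second iteration: most negative Z-row entry is -36/5 in column x, so x enters.
Ratio test on column x — row 1: 3/(21/5) = 5/7; row 2: 2/(4/5) = 5/2; row 3: 27/(1/5) = 135. Minimum is 5/7 at row 1 (s_1 leaves); pivot element 21/5.
Divide row 1 by 21/5; eliminate column x from the other rows.
After both pivots, the entry at constraint row 3, column s_1 is -1/21.

-1/21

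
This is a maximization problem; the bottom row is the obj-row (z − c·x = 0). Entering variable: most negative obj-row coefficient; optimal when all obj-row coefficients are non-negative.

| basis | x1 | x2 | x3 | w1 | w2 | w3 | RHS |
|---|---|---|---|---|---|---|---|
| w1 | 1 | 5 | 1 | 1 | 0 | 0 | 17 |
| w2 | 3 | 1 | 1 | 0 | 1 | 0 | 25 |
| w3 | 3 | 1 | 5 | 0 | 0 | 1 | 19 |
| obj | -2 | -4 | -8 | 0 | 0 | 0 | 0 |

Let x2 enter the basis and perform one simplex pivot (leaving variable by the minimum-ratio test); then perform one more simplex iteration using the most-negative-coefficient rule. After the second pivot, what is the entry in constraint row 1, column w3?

-1/24

Ratio test on column x2 — row 1: 17/5 = 17/5; row 2: 25/1 = 25; row 3: 19/1 = 19. Minimum is 17/5 at row 1 (w1 leaves); pivot element 5.
Divide row 1 by 5; eliminate column x2 from the other rows.
Second iteration: most negative obj-row entry is -36/5 in column x3, so x3 enters.
Ratio test on column x3 — row 1: (17/5)/(1/5) = 17; row 2: (108/5)/(4/5) = 27; row 3: (78/5)/(24/5) = 13/4. Minimum is 13/4 at row 3 (w3 leaves); pivot element 24/5.
Divide row 3 by 24/5; eliminate column x3 from the other rows.
After both pivots, the entry at constraint row 1, column w3 is -1/24.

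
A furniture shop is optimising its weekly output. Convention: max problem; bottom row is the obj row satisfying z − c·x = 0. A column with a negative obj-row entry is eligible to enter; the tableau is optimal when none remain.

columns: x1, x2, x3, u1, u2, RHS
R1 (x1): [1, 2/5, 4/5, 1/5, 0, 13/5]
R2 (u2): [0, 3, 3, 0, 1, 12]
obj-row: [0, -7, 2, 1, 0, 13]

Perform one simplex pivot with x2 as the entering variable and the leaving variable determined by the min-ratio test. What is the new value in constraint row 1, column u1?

1/5

Ratio test on column x2 — row 1: (13/5)/(2/5) = 13/2; row 2: 12/3 = 4. Minimum is 4 at row 2 (u2 leaves); pivot element 3.
Divide row 2 by 3; eliminate column x2 from the other rows.
Row 1 update in column u1: 1/5 − (2/5)·0 = 1/5.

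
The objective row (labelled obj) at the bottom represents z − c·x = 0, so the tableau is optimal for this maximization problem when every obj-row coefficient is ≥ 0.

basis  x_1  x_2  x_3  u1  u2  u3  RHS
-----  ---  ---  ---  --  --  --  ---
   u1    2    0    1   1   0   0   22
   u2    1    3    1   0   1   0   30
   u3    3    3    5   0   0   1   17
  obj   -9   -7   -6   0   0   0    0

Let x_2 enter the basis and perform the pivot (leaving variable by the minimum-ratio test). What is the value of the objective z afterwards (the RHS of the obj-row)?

119/3

Ratio test on column x_2 — row 1: entry 0 ≤ 0; row 2: 30/3 = 10; row 3: 17/3 = 17/3. Minimum is 17/3 at row 3 (u3 leaves); pivot element 3.
Pivot on row 3; the obj-row RHS becomes 0 − (-7)·(17/3) = 119/3.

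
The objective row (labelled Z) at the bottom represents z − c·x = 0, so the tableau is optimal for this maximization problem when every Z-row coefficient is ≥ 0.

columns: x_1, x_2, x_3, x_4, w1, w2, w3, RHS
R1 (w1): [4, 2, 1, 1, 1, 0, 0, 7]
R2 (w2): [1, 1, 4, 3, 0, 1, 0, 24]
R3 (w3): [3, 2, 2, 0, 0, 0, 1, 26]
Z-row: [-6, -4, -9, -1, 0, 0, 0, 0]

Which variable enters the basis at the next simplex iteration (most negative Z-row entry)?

x_3

Negative Z-row entries: x_1: -6, x_2: -4, x_3: -9, x_4: -1.
The most negative is -9 in column x_3, so x_3 enters.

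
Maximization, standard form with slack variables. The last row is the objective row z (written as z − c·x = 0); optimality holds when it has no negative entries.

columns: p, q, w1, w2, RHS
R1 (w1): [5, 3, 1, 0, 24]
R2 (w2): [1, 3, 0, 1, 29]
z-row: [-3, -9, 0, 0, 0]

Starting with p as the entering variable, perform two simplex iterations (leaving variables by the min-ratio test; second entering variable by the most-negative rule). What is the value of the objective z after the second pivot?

72

Ratio test on column p — row 1: 24/5 = 24/5; row 2: 29/1 = 29. Minimum is 24/5 at row 1 (w1 leaves); pivot element 5.
Pivot on row 1; the z-row RHS becomes 0 − (-3)·(24/5) = 72/5.
Next entering variable (most negative z-row entry -36/5): q.
Ratio test on column q — row 1: (24/5)/(3/5) = 8; row 2: (121/5)/(12/5) = 121/12. Minimum is 8 at row 1 (p leaves); pivot element 3/5.
After the second pivot the z-row RHS is 72/5 − (-36/5)·8 = 72.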